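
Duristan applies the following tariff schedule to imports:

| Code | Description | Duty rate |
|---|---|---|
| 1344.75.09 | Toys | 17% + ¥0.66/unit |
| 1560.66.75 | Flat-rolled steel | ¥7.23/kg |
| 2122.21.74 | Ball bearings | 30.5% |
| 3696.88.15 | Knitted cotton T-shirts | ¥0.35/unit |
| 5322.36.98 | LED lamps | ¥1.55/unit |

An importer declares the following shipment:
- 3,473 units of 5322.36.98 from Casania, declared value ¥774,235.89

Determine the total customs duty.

¥5,383.15

Line 1 (5322.36.98, Casania, 3,473 units, ¥774,235.89):
Base rate for 5322.36.98 is ¥1.55/unit.
Duty = 3,473 × ¥1.55 = ¥5,383.15.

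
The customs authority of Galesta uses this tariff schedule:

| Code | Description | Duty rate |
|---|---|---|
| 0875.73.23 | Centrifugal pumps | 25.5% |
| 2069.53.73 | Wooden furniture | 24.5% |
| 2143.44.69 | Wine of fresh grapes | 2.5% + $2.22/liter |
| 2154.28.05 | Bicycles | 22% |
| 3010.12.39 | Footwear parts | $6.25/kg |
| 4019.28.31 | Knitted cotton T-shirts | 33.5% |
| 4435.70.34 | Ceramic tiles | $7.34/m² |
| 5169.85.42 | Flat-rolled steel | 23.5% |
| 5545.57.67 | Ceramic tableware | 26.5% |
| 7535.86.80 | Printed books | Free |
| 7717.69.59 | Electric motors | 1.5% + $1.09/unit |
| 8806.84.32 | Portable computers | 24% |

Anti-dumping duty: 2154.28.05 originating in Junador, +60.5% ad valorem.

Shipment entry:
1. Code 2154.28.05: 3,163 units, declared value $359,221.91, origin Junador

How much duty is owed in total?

Line 1 (2154.28.05, Junador, 3,163 units, $359,221.91):
Base rate for 2154.28.05 is 22%.
Additional duty on 2154.28.05 from Junador: +60.5%. Applied ad valorem rate: 22% + 60.5% = 82.5%.
Duty = $359,221.91 × 82.5% = $296,358.08.

$296,358.08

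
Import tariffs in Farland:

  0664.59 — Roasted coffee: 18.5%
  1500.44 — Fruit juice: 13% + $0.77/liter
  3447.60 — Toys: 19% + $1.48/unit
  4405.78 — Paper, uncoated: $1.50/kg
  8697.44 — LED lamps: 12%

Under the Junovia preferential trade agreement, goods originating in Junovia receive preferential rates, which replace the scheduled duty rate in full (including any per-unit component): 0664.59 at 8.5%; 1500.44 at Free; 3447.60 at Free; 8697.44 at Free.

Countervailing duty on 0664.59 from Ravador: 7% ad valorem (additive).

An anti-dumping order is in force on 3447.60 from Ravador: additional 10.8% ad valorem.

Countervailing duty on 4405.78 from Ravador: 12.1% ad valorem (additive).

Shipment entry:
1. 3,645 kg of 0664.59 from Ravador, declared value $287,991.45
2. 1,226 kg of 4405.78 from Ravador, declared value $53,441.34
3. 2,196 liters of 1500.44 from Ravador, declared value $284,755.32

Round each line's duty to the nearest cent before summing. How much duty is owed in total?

$120,452.33

Line 1 (0664.59, Ravador, 3,645 kg, $287,991.45):
Base rate for 0664.59 is 18.5%.
0664.59 has an FTA preferential rate, but origin Ravador is not Junovia; base rate stands.
Additional duty on 0664.59 from Ravador: +7%. Applied ad valorem rate: 18.5% + 7% = 25.5%.
Duty = $287,991.45 × 25.5% = $73,437.82.
Line 2 (4405.78, Ravador, 1,226 kg, $53,441.34):
Base rate for 4405.78 is $1.50/kg.
Additional duty on 4405.78 from Ravador: +12.1% ad valorem. Applied ad valorem rate = 12.1%.
Duty = $53,441.34 × 12.1% + 1,226 × $1.50 = $8,305.40.
Line 3 (1500.44, Ravador, 2,196 liters, $284,755.32):
Base rate for 1500.44 is 13% + $0.77/liter.
1500.44 has an FTA preferential rate, but origin Ravador is not Junovia; base rate stands.
Duty = $284,755.32 × 13% + 2,196 × $0.77 = $38,709.11.
Total = $73,437.82 + $8,305.40 + $38,709.11 = $120,452.33.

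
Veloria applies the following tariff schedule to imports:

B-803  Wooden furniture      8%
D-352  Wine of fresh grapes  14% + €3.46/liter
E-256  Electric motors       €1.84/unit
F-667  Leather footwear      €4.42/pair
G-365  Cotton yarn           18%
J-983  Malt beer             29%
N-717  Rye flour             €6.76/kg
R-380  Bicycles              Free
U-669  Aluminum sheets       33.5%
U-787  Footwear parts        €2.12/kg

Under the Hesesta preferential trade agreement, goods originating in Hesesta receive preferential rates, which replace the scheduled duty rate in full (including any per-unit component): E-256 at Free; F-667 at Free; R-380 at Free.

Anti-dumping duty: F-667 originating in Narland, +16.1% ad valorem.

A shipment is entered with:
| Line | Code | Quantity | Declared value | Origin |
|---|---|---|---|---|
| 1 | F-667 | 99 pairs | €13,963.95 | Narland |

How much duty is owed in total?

€2,685.78

Line 1 (F-667, Narland, 99 pairs, €13,963.95):
Base rate for F-667 is €4.42/pair.
F-667 has an FTA preferential rate, but origin Narland is not Hesesta; base rate stands.
Additional duty on F-667 from Narland: +16.1% ad valorem. Applied ad valorem rate = 16.1%.
Duty = €13,963.95 × 16.1% + 99 × €4.42 = €2,685.78.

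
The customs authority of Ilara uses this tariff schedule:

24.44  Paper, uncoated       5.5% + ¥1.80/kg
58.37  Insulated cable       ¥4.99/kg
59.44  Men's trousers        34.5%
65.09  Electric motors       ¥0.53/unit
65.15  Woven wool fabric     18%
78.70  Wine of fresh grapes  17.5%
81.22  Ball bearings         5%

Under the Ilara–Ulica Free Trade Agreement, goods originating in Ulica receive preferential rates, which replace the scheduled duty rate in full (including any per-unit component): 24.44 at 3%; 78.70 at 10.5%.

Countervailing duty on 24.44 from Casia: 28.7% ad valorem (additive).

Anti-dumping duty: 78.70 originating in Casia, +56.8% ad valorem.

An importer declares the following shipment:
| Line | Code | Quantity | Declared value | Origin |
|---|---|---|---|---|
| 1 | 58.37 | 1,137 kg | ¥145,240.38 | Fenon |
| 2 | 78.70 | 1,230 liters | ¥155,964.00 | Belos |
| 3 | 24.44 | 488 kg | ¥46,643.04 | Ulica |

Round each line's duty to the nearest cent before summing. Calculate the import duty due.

¥34,366.62

Line 1 (58.37, Fenon, 1,137 kg, ¥145,240.38):
Base rate for 58.37 is ¥4.99/kg.
Duty = 1,137 × ¥4.99 = ¥5,673.63.
Line 2 (78.70, Belos, 1,230 liters, ¥155,964.00):
Base rate for 78.70 is 17.5%.
78.70 has an FTA preferential rate, but origin Belos is not Ulica; base rate stands.
The additional-duty order on 78.70 targets Casia, not Belos; it does not apply.
Duty = ¥155,964.00 × 17.5% = ¥27,293.70.
Line 3 (24.44, Ulica, 488 kg, ¥46,643.04):
Base rate for 24.44 is 5.5% + ¥1.80/kg.
Origin Ulica qualifies under the Ilara–Ulica agreement and 24.44 is covered: preferential rate 3% applies instead.
The additional-duty order on 24.44 targets Casia, not Ulica; it does not apply.
Duty = ¥46,643.04 × 3% = ¥1,399.29.
Total = ¥5,673.63 + ¥27,293.70 + ¥1,399.29 = ¥34,366.62.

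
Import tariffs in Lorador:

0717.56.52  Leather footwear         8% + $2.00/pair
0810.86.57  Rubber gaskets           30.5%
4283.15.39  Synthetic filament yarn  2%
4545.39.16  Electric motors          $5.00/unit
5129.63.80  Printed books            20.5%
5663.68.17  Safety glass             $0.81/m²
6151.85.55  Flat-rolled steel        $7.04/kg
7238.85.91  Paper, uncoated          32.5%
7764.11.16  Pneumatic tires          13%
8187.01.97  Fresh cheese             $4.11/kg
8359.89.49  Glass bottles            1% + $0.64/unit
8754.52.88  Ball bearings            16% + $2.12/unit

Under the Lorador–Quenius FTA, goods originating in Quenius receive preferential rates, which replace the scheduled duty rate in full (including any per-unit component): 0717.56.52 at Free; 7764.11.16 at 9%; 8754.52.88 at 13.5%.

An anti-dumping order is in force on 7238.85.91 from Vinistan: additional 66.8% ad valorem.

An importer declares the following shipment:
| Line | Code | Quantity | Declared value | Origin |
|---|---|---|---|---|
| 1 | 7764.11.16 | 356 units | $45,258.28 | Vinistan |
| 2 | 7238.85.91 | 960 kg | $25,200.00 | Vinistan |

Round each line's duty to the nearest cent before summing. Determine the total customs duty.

$30,907.18

Line 1 (7764.11.16, Vinistan, 356 units, $45,258.28):
Base rate for 7764.11.16 is 13%.
7764.11.16 has an FTA preferential rate, but origin Vinistan is not Quenius; base rate stands.
Duty = $45,258.28 × 13% = $5,883.58.
Line 2 (7238.85.91, Vinistan, 960 kg, $25,200.00):
Base rate for 7238.85.91 is 32.5%.
Additional duty on 7238.85.91 from Vinistan: +66.8%. Applied ad valorem rate: 32.5% + 66.8% = 99.3%.
Duty = $25,200.00 × 99.3% = $25,023.60.
Total = $5,883.58 + $25,023.60 = $30,907.18.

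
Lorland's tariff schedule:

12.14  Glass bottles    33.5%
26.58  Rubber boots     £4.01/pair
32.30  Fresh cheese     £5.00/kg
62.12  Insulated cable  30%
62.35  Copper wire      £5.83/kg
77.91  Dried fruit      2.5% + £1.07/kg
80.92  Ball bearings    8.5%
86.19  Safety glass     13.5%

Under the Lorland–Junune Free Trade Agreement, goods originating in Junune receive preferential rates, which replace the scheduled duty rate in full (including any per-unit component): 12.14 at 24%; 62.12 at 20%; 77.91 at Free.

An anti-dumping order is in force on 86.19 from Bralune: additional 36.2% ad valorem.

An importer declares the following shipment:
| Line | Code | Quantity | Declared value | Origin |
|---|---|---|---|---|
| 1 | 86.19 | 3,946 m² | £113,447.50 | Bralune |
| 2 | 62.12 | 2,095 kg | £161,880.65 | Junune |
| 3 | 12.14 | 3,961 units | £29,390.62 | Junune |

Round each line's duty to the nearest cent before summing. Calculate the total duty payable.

£95,813.29

Line 1 (86.19, Bralune, 3,946 m², £113,447.50):
Base rate for 86.19 is 13.5%.
Additional duty on 86.19 from Bralune: +36.2%. Applied ad valorem rate: 13.5% + 36.2% = 49.7%.
Duty = £113,447.50 × 49.7% = £56,383.41.
Line 2 (62.12, Junune, 2,095 kg, £161,880.65):
Base rate for 62.12 is 30%.
Origin Junune qualifies under the Lorland–Junune agreement and 62.12 is covered: preferential rate 20% applies instead.
Duty = £161,880.65 × 20% = £32,376.13.
Line 3 (12.14, Junune, 3,961 units, £29,390.62):
Base rate for 12.14 is 33.5%.
Origin Junune qualifies under the Lorland–Junune agreement and 12.14 is covered: preferential rate 24% applies instead.
Duty = £29,390.62 × 24% = £7,053.75.
Total = £56,383.41 + £32,376.13 + £7,053.75 = £95,813.29.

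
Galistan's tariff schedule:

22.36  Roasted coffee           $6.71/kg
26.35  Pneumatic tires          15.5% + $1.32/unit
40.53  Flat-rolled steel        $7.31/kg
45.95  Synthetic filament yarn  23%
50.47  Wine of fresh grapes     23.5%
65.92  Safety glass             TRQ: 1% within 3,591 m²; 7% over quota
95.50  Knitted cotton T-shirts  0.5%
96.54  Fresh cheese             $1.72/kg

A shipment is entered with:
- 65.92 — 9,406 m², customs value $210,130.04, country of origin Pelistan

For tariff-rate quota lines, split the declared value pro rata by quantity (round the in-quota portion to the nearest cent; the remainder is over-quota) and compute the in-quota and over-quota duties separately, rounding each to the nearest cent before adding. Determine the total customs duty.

Line 1 (65.92, Pelistan, 9,406 m², $210,130.04):
Code 65.92 is under a tariff-rate quota (threshold 3,591 m²). In-quota: 3,591 m² at 1%; over-quota: 5,815 m² at 7%.
Pro-rata value split: in-quota = $210,130.04 × 3,591/9,406 = $80,222.94; over-quota = $210,130.04 − $80,222.94 = $129,907.10.
In-quota duty = $80,222.94 × 1% = $802.23. Over-quota duty = $129,907.10 × 7% = $9,093.50.
Line duty = $802.23 + $9,093.50 = $9,895.73.

$9,895.73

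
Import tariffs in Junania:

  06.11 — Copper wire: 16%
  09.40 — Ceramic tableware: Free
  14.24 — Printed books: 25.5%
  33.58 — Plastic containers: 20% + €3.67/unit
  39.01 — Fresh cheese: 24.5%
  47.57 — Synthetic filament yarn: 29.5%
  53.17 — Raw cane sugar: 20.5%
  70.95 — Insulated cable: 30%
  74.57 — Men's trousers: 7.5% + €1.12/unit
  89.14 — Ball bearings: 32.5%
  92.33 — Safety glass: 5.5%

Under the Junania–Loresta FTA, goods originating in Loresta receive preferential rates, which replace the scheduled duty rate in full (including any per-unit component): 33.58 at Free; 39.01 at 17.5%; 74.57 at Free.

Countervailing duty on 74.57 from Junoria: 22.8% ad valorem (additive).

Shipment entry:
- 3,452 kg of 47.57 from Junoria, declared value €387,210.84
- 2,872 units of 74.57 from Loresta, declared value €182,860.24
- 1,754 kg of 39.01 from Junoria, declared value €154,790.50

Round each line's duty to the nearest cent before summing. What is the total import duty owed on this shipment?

Line 1 (47.57, Junoria, 3,452 kg, €387,210.84):
Base rate for 47.57 is 29.5%.
Duty = €387,210.84 × 29.5% = €114,227.20.
Line 2 (74.57, Loresta, 2,872 units, €182,860.24):
Base rate for 74.57 is 7.5% + €1.12/unit.
Origin Loresta qualifies under the Junania–Loresta agreement and 74.57 is covered: preferential rate Free applies instead.
The additional-duty order on 74.57 targets Junoria, not Loresta; it does not apply.
Duty = €182,860.24 × 0% = €0.00.
Line 3 (39.01, Junoria, 1,754 kg, €154,790.50):
Base rate for 39.01 is 24.5%.
39.01 has an FTA preferential rate, but origin Junoria is not Loresta; base rate stands.
Duty = €154,790.50 × 24.5% = €37,923.67.
Total = €114,227.20 + €0.00 + €37,923.67 = €152,150.87.

€152,150.87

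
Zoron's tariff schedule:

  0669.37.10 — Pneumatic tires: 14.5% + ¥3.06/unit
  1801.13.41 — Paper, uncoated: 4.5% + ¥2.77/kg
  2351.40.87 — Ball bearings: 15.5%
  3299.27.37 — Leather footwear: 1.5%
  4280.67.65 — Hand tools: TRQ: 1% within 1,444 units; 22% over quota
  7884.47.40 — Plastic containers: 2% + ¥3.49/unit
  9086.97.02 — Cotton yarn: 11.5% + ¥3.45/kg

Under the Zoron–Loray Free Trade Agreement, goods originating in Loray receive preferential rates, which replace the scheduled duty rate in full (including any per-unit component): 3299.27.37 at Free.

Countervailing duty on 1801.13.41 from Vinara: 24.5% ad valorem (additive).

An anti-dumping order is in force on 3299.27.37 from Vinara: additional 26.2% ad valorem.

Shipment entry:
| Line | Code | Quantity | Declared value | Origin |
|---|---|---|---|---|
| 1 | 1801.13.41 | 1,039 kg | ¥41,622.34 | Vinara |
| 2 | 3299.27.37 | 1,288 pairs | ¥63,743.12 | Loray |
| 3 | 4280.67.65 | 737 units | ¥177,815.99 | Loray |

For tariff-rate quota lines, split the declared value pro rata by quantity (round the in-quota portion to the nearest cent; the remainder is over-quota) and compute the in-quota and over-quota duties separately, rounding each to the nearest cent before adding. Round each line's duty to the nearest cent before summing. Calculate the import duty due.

Line 1 (1801.13.41, Vinara, 1,039 kg, ¥41,622.34):
Base rate for 1801.13.41 is 4.5% + ¥2.77/kg.
Additional duty on 1801.13.41 from Vinara: +24.5%. Applied ad valorem rate: 4.5% + 24.5% = 29%.
Duty = ¥41,622.34 × 29% + 1,039 × ¥2.77 = ¥14,948.51.
Line 2 (3299.27.37, Loray, 1,288 pairs, ¥63,743.12):
Base rate for 3299.27.37 is 1.5%.
Origin Loray qualifies under the Zoron–Loray agreement and 3299.27.37 is covered: preferential rate Free applies instead.
The additional-duty order on 3299.27.37 targets Vinara, not Loray; it does not apply.
Duty = ¥63,743.12 × 0% = ¥0.00.
Line 3 (4280.67.65, Loray, 737 units, ¥177,815.99):
Code 4280.67.65 is under a tariff-rate quota (threshold 1,444 units). Quantity 737 units is within the quota, so the in-quota rate 1% applies to the full value.
Duty = ¥177,815.99 × 1% = ¥1,778.16.
Total = ¥14,948.51 + ¥0.00 + ¥1,778.16 = ¥16,726.67.

¥16,726.67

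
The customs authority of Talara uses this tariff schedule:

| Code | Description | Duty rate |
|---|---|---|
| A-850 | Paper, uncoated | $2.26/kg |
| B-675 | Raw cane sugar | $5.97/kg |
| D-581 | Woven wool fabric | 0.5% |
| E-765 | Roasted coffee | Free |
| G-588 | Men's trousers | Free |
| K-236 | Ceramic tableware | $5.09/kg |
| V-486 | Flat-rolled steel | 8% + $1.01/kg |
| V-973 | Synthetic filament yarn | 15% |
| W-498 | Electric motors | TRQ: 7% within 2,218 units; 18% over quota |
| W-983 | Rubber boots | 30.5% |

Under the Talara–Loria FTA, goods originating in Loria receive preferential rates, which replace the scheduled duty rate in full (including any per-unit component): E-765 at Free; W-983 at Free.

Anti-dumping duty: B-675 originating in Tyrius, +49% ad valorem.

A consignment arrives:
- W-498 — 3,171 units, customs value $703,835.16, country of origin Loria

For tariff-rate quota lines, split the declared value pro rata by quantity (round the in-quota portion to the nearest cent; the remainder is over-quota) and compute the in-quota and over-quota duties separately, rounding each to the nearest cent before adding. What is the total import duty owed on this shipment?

$72,536.53

Line 1 (W-498, Loria, 3,171 units, $703,835.16):
Code W-498 is under a tariff-rate quota (threshold 2,218 units). In-quota: 2,218 units at 7%; over-quota: 953 units at 18%.
Pro-rata value split: in-quota = $703,835.16 × 2,218/3,171 = $492,307.28; over-quota = $703,835.16 − $492,307.28 = $211,527.88.
In-quota duty = $492,307.28 × 7% = $34,461.51. Over-quota duty = $211,527.88 × 18% = $38,075.02.
Line duty = $34,461.51 + $38,075.02 = $72,536.53.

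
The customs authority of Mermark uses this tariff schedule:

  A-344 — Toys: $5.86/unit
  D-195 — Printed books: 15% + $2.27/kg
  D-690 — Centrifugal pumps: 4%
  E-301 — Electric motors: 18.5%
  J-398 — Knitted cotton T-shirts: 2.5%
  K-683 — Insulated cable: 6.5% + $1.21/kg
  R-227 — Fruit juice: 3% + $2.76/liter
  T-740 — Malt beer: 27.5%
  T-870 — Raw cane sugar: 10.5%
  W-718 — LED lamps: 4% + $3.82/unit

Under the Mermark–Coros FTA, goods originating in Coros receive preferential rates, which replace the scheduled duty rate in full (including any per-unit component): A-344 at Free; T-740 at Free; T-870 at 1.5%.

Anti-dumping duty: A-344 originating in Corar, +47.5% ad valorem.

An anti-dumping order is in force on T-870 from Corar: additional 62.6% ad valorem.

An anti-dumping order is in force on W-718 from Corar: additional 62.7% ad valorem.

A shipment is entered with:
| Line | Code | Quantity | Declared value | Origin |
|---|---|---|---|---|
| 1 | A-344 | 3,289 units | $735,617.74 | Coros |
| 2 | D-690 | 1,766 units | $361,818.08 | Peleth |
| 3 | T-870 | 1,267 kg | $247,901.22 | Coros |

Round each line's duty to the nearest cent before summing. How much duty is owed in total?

$18,191.24

Line 1 (A-344, Coros, 3,289 units, $735,617.74):
Base rate for A-344 is $5.86/unit.
Origin Coros qualifies under the Mermark–Coros agreement and A-344 is covered: preferential rate Free applies instead.
The additional-duty order on A-344 targets Corar, not Coros; it does not apply.
Duty = $735,617.74 × 0% = $0.00.
Line 2 (D-690, Peleth, 1,766 units, $361,818.08):
Base rate for D-690 is 4%.
Duty = $361,818.08 × 4% = $14,472.72.
Line 3 (T-870, Coros, 1,267 kg, $247,901.22):
Base rate for T-870 is 10.5%.
Origin Coros qualifies under the Mermark–Coros agreement and T-870 is covered: preferential rate 1.5% applies instead.
The additional-duty order on T-870 targets Corar, not Coros; it does not apply.
Duty = $247,901.22 × 1.5% = $3,718.52.
Total = $0.00 + $14,472.72 + $3,718.52 = $18,191.24.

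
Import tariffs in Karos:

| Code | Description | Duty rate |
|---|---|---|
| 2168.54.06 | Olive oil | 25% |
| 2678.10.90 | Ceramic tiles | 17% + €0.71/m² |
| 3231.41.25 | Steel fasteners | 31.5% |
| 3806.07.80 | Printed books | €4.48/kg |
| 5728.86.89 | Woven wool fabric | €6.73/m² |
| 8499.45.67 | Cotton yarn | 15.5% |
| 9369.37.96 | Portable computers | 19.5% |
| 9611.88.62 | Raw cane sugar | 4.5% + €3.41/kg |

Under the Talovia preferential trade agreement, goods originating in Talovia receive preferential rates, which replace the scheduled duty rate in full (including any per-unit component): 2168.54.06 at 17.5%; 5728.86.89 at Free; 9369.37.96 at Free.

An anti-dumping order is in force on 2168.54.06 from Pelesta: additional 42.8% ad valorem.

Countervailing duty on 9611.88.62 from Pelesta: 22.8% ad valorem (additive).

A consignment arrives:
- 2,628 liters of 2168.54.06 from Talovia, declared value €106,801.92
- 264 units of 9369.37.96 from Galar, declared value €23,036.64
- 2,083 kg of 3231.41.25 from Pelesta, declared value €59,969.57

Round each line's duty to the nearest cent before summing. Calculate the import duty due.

Line 1 (2168.54.06, Talovia, 2,628 liters, €106,801.92):
Base rate for 2168.54.06 is 25%.
Origin Talovia qualifies under the Karos–Talovia agreement and 2168.54.06 is covered: preferential rate 17.5% applies instead.
The additional-duty order on 2168.54.06 targets Pelesta, not Talovia; it does not apply.
Duty = €106,801.92 × 17.5% = €18,690.34.
Line 2 (9369.37.96, Galar, 264 units, €23,036.64):
Base rate for 9369.37.96 is 19.5%.
9369.37.96 has an FTA preferential rate, but origin Galar is not Talovia; base rate stands.
Duty = €23,036.64 × 19.5% = €4,492.14.
Line 3 (3231.41.25, Pelesta, 2,083 kg, €59,969.57):
Base rate for 3231.41.25 is 31.5%.
Duty = €59,969.57 × 31.5% = €18,890.41.
Total = €18,690.34 + €4,492.14 + €18,890.41 = €42,072.89.

€42,072.89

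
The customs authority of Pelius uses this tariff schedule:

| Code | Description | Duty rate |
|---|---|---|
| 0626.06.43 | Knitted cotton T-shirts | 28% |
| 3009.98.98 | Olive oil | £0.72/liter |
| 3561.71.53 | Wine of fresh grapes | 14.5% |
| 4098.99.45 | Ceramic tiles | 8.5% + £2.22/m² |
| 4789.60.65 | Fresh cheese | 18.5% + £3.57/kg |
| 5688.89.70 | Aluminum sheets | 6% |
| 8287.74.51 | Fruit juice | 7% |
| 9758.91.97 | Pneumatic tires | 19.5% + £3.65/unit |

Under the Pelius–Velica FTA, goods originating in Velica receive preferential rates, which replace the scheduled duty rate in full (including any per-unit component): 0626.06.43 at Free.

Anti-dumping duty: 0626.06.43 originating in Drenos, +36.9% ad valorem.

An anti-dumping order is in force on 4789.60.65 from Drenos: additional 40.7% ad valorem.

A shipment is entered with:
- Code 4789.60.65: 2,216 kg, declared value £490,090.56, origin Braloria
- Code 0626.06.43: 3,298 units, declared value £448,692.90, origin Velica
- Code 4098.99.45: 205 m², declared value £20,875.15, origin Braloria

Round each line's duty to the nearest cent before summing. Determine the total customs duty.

Line 1 (4789.60.65, Braloria, 2,216 kg, £490,090.56):
Base rate for 4789.60.65 is 18.5% + £3.57/kg.
The additional-duty order on 4789.60.65 targets Drenos, not Braloria; it does not apply.
Duty = £490,090.56 × 18.5% + 2,216 × £3.57 = £98,577.87.
Line 2 (0626.06.43, Velica, 3,298 units, £448,692.90):
Base rate for 0626.06.43 is 28%.
Origin Velica qualifies under the Pelius–Velica agreement and 0626.06.43 is covered: preferential rate Free applies instead.
The additional-duty order on 0626.06.43 targets Drenos, not Velica; it does not apply.
Duty = £448,692.90 × 0% = £0.00.
Line 3 (4098.99.45, Braloria, 205 m², £20,875.15):
Base rate for 4098.99.45 is 8.5% + £2.22/m².
Duty = £20,875.15 × 8.5% + 205 × £2.22 = £2,229.49.
Total = £98,577.87 + £0.00 + £2,229.49 = £100,807.36.

£100,807.36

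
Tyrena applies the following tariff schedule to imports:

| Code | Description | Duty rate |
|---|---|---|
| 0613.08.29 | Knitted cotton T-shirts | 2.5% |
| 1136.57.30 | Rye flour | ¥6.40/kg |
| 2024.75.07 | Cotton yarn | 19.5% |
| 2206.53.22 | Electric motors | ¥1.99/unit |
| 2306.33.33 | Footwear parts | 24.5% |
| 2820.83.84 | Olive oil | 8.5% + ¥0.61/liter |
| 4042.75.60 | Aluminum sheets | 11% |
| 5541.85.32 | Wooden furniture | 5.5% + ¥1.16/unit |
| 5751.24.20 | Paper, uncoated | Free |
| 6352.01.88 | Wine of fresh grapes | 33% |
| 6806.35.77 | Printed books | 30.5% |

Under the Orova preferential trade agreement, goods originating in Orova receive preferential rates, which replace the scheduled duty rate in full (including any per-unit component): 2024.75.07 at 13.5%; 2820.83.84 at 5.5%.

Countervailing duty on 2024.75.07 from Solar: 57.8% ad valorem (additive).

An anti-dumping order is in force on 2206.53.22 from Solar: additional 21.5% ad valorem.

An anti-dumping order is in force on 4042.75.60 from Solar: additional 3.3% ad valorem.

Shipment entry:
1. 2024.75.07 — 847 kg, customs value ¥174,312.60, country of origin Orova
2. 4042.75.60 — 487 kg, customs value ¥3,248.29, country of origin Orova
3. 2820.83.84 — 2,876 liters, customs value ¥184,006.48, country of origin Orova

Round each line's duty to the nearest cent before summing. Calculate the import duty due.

¥34,009.87

Line 1 (2024.75.07, Orova, 847 kg, ¥174,312.60):
Base rate for 2024.75.07 is 19.5%.
Origin Orova qualifies under the Tyrena–Orova agreement and 2024.75.07 is covered: preferential rate 13.5% applies instead.
The additional-duty order on 2024.75.07 targets Solar, not Orova; it does not apply.
Duty = ¥174,312.60 × 13.5% = ¥23,532.20.
Line 2 (4042.75.60, Orova, 487 kg, ¥3,248.29):
Base rate for 4042.75.60 is 11%.
Origin Orova is the FTA partner but 4042.75.60 is not on the preference list; base rate stands.
The additional-duty order on 4042.75.60 targets Solar, not Orova; it does not apply.
Duty = ¥3,248.29 × 11% = ¥357.31.
Line 3 (2820.83.84, Orova, 2,876 liters, ¥184,006.48):
Base rate for 2820.83.84 is 8.5% + ¥0.61/liter.
Origin Orova qualifies under the Tyrena–Orova agreement and 2820.83.84 is covered: preferential rate 5.5% applies instead.
Duty = ¥184,006.48 × 5.5% = ¥10,120.36.
Total = ¥23,532.20 + ¥357.31 + ¥10,120.36 = ¥34,009.87.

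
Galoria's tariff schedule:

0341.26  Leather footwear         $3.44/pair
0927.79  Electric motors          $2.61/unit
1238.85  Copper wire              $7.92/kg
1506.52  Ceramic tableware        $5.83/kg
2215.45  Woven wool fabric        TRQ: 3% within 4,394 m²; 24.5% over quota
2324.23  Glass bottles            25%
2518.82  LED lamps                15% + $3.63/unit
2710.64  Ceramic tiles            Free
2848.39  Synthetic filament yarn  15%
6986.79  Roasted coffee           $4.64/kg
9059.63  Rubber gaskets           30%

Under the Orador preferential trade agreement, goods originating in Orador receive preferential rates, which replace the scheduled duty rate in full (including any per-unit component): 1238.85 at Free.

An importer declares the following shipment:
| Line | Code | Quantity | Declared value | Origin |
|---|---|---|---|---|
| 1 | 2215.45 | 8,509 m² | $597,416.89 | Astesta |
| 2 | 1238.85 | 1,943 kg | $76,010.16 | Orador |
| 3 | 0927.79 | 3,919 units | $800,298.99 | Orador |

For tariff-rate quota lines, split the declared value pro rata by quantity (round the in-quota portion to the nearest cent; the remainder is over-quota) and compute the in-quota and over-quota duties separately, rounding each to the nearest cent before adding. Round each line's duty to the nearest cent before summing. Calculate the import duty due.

Line 1 (2215.45, Astesta, 8,509 m², $597,416.89):
Code 2215.45 is under a tariff-rate quota (threshold 4,394 m²). In-quota: 4,394 m² at 3%; over-quota: 4,115 m² at 24.5%.
Pro-rata value split: in-quota = $597,416.89 × 4,394/8,509 = $308,502.74; over-quota = $597,416.89 − $308,502.74 = $288,914.15.
In-quota duty = $308,502.74 × 3% = $9,255.08. Over-quota duty = $288,914.15 × 24.5% = $70,783.97.
Line duty = $9,255.08 + $70,783.97 = $80,039.05.
Line 2 (1238.85, Orador, 1,943 kg, $76,010.16):
Base rate for 1238.85 is $7.92/kg.
Origin Orador qualifies under the Galoria–Orador agreement and 1238.85 is covered: preferential rate Free applies instead.
Duty = $76,010.16 × 0% = $0.00.
Line 3 (0927.79, Orador, 3,919 units, $800,298.99):
Base rate for 0927.79 is $2.61/unit.
Origin Orador is the FTA partner but 0927.79 is not on the preference list; base rate stands.
Duty = 3,919 × $2.61 = $10,228.59.
Total = $80,039.05 + $0.00 + $10,228.59 = $90,267.64.

$90,267.64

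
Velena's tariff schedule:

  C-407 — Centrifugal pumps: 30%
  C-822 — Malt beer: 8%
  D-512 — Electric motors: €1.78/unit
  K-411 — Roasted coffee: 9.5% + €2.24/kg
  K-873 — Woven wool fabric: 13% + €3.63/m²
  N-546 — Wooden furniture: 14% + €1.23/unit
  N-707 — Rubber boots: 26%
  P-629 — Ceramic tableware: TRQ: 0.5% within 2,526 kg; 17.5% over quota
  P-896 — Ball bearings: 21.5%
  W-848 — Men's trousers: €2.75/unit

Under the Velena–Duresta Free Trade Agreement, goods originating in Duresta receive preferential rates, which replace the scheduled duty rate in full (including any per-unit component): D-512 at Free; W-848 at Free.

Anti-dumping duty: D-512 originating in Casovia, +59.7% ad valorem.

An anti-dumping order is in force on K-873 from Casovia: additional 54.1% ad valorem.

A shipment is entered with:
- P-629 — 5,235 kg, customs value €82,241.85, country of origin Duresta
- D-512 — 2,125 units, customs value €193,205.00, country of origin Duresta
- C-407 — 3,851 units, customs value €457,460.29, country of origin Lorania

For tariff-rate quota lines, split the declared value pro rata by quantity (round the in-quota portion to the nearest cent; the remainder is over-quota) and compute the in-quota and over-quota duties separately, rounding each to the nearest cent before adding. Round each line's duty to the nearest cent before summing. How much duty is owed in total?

€144,884.23

Line 1 (P-629, Duresta, 5,235 kg, €82,241.85):
Code P-629 is under a tariff-rate quota (threshold 2,526 kg). In-quota: 2,526 kg at 0.5%; over-quota: 2,709 kg at 17.5%.
Pro-rata value split: in-quota = €82,241.85 × 2,526/5,235 = €39,683.46; over-quota = €82,241.85 − €39,683.46 = €42,558.39.
In-quota duty = €39,683.46 × 0.5% = €198.42. Over-quota duty = €42,558.39 × 17.5% = €7,447.72.
Line duty = €198.42 + €7,447.72 = €7,646.14.
Line 2 (D-512, Duresta, 2,125 units, €193,205.00):
Base rate for D-512 is €1.78/unit.
Origin Duresta qualifies under the Velena–Duresta agreement and D-512 is covered: preferential rate Free applies instead.
The additional-duty order on D-512 targets Casovia, not Duresta; it does not apply.
Duty = €193,205.00 × 0% = €0.00.
Line 3 (C-407, Lorania, 3,851 units, €457,460.29):
Base rate for C-407 is 30%.
Duty = €457,460.29 × 30% = €137,238.09.
Total = €7,646.14 + €0.00 + €137,238.09 = €144,884.23.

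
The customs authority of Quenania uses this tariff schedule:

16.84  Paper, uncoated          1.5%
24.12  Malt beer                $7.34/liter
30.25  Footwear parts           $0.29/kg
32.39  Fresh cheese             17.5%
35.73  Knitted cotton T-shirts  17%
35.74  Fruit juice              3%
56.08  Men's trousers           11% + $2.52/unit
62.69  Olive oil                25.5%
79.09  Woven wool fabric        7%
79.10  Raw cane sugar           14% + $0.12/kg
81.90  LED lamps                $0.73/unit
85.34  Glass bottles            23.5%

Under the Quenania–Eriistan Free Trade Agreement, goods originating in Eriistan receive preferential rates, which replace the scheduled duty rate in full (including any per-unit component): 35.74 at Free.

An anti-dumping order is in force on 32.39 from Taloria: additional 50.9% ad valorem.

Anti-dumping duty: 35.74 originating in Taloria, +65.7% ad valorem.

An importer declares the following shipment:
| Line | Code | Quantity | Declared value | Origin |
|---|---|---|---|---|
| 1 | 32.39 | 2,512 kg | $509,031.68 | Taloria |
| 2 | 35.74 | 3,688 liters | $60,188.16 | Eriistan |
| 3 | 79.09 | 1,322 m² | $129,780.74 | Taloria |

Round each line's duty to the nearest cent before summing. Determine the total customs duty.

$357,262.32

Line 1 (32.39, Taloria, 2,512 kg, $509,031.68):
Base rate for 32.39 is 17.5%.
Additional duty on 32.39 from Taloria: +50.9%. Applied ad valorem rate: 17.5% + 50.9% = 68.4%.
Duty = $509,031.68 × 68.4% = $348,177.67.
Line 2 (35.74, Eriistan, 3,688 liters, $60,188.16):
Base rate for 35.74 is 3%.
Origin Eriistan qualifies under the Quenania–Eriistan agreement and 35.74 is covered: preferential rate Free applies instead.
The additional-duty order on 35.74 targets Taloria, not Eriistan; it does not apply.
Duty = $60,188.16 × 0% = $0.00.
Line 3 (79.09, Taloria, 1,322 m², $129,780.74):
Base rate for 79.09 is 7%.
Duty = $129,780.74 × 7% = $9,084.65.
Total = $348,177.67 + $0.00 + $9,084.65 = $357,262.32.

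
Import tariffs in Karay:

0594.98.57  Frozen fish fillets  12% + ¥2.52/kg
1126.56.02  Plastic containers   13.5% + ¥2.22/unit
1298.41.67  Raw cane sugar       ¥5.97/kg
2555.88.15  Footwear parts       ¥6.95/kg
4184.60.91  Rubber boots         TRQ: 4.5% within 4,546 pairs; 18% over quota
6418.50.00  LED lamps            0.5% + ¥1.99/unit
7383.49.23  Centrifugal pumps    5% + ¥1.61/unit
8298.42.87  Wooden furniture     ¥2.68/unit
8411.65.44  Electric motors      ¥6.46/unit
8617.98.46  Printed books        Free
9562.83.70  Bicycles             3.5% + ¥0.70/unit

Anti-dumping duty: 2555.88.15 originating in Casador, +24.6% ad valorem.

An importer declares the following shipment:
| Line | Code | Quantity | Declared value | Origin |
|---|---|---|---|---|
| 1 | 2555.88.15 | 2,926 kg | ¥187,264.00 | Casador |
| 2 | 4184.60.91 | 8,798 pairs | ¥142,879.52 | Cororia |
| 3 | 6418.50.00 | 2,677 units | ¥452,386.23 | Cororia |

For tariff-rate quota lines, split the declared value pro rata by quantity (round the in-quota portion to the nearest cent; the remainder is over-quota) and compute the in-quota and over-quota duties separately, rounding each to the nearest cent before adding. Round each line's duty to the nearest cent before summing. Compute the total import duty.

¥89,743.47

Line 1 (2555.88.15, Casador, 2,926 kg, ¥187,264.00):
Base rate for 2555.88.15 is ¥6.95/kg.
Additional duty on 2555.88.15 from Casador: +24.6% ad valorem. Applied ad valorem rate = 24.6%.
Duty = ¥187,264.00 × 24.6% + 2,926 × ¥6.95 = ¥66,402.64.
Line 2 (4184.60.91, Cororia, 8,798 pairs, ¥142,879.52):
Code 4184.60.91 is under a tariff-rate quota (threshold 4,546 pairs). In-quota: 4,546 pairs at 4.5%; over-quota: 4,252 pairs at 18%.
Pro-rata value split: in-quota = ¥142,879.52 × 4,546/8,798 = ¥73,827.04; over-quota = ¥142,879.52 − ¥73,827.04 = ¥69,052.48.
In-quota duty = ¥73,827.04 × 4.5% = ¥3,322.22. Over-quota duty = ¥69,052.48 × 18% = ¥12,429.45.
Line duty = ¥3,322.22 + ¥12,429.45 = ¥15,751.67.
Line 3 (6418.50.00, Cororia, 2,677 units, ¥452,386.23):
Base rate for 6418.50.00 is 0.5% + ¥1.99/unit.
Duty = ¥452,386.23 × 0.5% + 2,677 × ¥1.99 = ¥7,589.16.
Total = ¥66,402.64 + ¥15,751.67 + ¥7,589.16 = ¥89,743.47.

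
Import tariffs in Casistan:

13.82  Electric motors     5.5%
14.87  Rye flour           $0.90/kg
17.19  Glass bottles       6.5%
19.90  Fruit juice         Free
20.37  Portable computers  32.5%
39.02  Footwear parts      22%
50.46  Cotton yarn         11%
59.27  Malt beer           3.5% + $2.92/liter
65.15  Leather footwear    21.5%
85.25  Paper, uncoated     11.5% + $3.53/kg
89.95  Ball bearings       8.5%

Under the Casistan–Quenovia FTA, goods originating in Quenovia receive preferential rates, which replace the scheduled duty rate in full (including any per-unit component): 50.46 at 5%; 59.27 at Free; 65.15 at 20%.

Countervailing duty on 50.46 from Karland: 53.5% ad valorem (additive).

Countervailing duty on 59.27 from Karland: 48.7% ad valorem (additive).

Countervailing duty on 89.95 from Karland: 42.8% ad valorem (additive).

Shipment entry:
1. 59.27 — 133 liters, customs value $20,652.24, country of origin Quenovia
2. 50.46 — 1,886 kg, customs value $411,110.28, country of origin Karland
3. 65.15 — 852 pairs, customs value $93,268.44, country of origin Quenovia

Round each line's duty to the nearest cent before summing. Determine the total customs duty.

$283,819.82

Line 1 (59.27, Quenovia, 133 liters, $20,652.24):
Base rate for 59.27 is 3.5% + $2.92/liter.
Origin Quenovia qualifies under the Casistan–Quenovia agreement and 59.27 is covered: preferential rate Free applies instead.
The additional-duty order on 59.27 targets Karland, not Quenovia; it does not apply.
Duty = $20,652.24 × 0% = $0.00.
Line 2 (50.46, Karland, 1,886 kg, $411,110.28):
Base rate for 50.46 is 11%.
50.46 has an FTA preferential rate, but origin Karland is not Quenovia; base rate stands.
Additional duty on 50.46 from Karland: +53.5%. Applied ad valorem rate: 11% + 53.5% = 64.5%.
Duty = $411,110.28 × 64.5% = $265,166.13.
Line 3 (65.15, Quenovia, 852 pairs, $93,268.44):
Base rate for 65.15 is 21.5%.
Origin Quenovia qualifies under the Casistan–Quenovia agreement and 65.15 is covered: preferential rate 20% applies instead.
Duty = $93,268.44 × 20% = $18,653.69.
Total = $0.00 + $265,166.13 + $18,653.69 = $283,819.82.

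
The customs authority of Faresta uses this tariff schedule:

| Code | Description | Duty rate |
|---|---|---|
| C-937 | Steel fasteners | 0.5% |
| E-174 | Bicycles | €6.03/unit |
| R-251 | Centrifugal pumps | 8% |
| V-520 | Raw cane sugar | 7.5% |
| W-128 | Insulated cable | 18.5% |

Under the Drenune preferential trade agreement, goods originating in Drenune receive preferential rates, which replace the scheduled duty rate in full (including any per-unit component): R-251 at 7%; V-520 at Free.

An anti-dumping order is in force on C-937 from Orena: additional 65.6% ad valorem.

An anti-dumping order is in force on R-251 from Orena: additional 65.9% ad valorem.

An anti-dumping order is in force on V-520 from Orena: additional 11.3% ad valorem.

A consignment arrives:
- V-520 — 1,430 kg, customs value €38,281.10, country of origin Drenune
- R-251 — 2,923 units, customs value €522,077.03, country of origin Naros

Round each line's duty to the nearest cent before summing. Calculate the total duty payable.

Line 1 (V-520, Drenune, 1,430 kg, €38,281.10):
Base rate for V-520 is 7.5%.
Origin Drenune qualifies under the Faresta–Drenune agreement and V-520 is covered: preferential rate Free applies instead.
The additional-duty order on V-520 targets Orena, not Drenune; it does not apply.
Duty = €38,281.10 × 0% = €0.00.
Line 2 (R-251, Naros, 2,923 units, €522,077.03):
Base rate for R-251 is 8%.
R-251 has an FTA preferential rate, but origin Naros is not Drenune; base rate stands.
The additional-duty order on R-251 targets Orena, not Naros; it does not apply.
Duty = €522,077.03 × 8% = €41,766.16.
Total = €0.00 + €41,766.16 = €41,766.16.

€41,766.16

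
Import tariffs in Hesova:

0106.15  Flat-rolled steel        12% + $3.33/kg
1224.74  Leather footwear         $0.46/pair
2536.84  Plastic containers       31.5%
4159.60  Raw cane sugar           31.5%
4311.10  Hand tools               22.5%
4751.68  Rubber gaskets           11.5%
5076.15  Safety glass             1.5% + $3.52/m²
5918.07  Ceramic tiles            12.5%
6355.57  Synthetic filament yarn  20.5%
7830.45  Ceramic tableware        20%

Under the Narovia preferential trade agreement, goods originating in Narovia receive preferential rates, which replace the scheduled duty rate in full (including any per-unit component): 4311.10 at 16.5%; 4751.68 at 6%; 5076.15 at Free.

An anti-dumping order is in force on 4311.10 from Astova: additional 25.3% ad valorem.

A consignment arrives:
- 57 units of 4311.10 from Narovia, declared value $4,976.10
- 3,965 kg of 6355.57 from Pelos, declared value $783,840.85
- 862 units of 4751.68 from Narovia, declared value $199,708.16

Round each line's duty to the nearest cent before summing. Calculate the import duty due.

Line 1 (4311.10, Narovia, 57 units, $4,976.10):
Base rate for 4311.10 is 22.5%.
Origin Narovia qualifies under the Hesova–Narovia agreement and 4311.10 is covered: preferential rate 16.5% applies instead.
The additional-duty order on 4311.10 targets Astova, not Narovia; it does not apply.
Duty = $4,976.10 × 16.5% = $821.06.
Line 2 (6355.57, Pelos, 3,965 kg, $783,840.85):
Base rate for 6355.57 is 20.5%.
Duty = $783,840.85 × 20.5% = $160,687.37.
Line 3 (4751.68, Narovia, 862 units, $199,708.16):
Base rate for 4751.68 is 11.5%.
Origin Narovia qualifies under the Hesova–Narovia agreement and 4751.68 is covered: preferential rate 6% applies instead.
Duty = $199,708.16 × 6% = $11,982.49.
Total = $821.06 + $160,687.37 + $11,982.49 = $173,490.92.

$173,490.92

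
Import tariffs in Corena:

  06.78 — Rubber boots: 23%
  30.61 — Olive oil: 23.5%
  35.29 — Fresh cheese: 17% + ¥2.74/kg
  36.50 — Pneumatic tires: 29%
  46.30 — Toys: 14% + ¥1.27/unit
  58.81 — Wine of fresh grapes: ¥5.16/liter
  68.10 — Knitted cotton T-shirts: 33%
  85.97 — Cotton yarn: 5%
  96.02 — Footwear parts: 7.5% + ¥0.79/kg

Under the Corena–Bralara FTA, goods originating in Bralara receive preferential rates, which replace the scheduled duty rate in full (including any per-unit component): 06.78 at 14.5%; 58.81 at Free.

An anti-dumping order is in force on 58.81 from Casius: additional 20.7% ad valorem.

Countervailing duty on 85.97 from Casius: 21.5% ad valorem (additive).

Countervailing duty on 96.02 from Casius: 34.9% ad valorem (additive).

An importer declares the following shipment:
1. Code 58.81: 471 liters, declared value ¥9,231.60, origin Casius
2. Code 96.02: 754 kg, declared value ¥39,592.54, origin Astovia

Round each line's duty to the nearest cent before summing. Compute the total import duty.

¥7,906.40

Line 1 (58.81, Casius, 471 liters, ¥9,231.60):
Base rate for 58.81 is ¥5.16/liter.
58.81 has an FTA preferential rate, but origin Casius is not Bralara; base rate stands.
Additional duty on 58.81 from Casius: +20.7% ad valorem. Applied ad valorem rate = 20.7%.
Duty = ¥9,231.60 × 20.7% + 471 × ¥5.16 = ¥4,341.30.
Line 2 (96.02, Astovia, 754 kg, ¥39,592.54):
Base rate for 96.02 is 7.5% + ¥0.79/kg.
The additional-duty order on 96.02 targets Casius, not Astovia; it does not apply.
Duty = ¥39,592.54 × 7.5% + 754 × ¥0.79 = ¥3,565.10.
Total = ¥4,341.30 + ¥3,565.10 = ¥7,906.40.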